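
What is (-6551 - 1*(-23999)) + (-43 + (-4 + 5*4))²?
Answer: 18177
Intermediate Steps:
(-6551 - 1*(-23999)) + (-43 + (-4 + 5*4))² = (-6551 + 23999) + (-43 + (-4 + 20))² = 17448 + (-43 + 16)² = 17448 + (-27)² = 17448 + 729 = 18177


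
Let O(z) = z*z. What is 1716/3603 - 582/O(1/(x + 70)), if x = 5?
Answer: -3931773178/1201 ≈ -3.2737e+6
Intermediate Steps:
O(z) = z²
1716/3603 - 582/O(1/(x + 70)) = 1716/3603 - 582*(5 + 70)² = 1716*(1/3603) - 582/((1/75)²) = 572/1201 - 582/((1/75)²) = 572/1201 - 582/1/5625 = 572/1201 - 582*5625 = 572/1201 - 3273750 = -3931773178/1201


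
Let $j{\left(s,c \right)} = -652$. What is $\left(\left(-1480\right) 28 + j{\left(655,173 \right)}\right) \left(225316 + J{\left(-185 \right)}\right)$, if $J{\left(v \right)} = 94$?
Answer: $-9487957720$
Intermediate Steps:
$\left(\left(-1480\right) 28 + j{\left(655,173 \right)}\right) \left(225316 + J{\left(-185 \right)}\right) = \left(\left(-1480\right) 28 - 652\right) \left(225316 + 94\right) = \left(-41440 - 652\right) 225410 = \left(-42092\right) 225410 = -9487957720$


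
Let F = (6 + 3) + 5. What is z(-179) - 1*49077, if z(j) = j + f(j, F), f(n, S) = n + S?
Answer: -49421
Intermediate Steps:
F = 14 (F = 9 + 5 = 14)
f(n, S) = S + n
z(j) = 14 + 2*j (z(j) = j + (14 + j) = 14 + 2*j)
z(-179) - 1*49077 = (14 + 2*(-179)) - 1*49077 = (14 - 358) - 49077 = -344 - 49077 = -49421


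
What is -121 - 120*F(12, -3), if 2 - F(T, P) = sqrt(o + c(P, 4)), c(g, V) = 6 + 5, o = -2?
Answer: -1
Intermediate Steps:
c(g, V) = 11
F(T, P) = -1 (F(T, P) = 2 - sqrt(-2 + 11) = 2 - sqrt(9) = 2 - 1*3 = 2 - 3 = -1)
-121 - 120*F(12, -3) = -121 - 120*(-1) = -121 + 120 = -1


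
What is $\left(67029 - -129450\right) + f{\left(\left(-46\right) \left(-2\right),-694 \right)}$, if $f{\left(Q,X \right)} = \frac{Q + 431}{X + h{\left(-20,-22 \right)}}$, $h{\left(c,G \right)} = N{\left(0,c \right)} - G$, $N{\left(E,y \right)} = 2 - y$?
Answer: $\frac{127710827}{650} \approx 1.9648 \cdot 10^{5}$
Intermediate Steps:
$h{\left(c,G \right)} = 2 - G - c$ ($h{\left(c,G \right)} = \left(2 - c\right) - G = 2 - G - c$)
$f{\left(Q,X \right)} = \frac{431 + Q}{44 + X}$ ($f{\left(Q,X \right)} = \frac{Q + 431}{X - -44} = \frac{431 + Q}{X + \left(2 + 22 + 20\right)} = \frac{431 + Q}{X + 44} = \frac{431 + Q}{44 + X}$)
$\left(67029 - -129450\right) + f{\left(\left(-46\right) \left(-2\right),-694 \right)} = \left(67029 - -129450\right) + \frac{431 - -92}{44 - 694} = \left(67029 + 129450\right) + \frac{431 + 92}{-650} = 196479 - \frac{523}{650} = \frac{127710827}{650}$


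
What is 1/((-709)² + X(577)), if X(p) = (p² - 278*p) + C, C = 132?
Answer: 1/675336 ≈ 1.4807e-6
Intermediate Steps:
X(p) = 132 + p² - 278*p (X(p) = (p² - 278*p) + 132 = 132 + p² - 278*p)
1/((-709)² + X(577)) = 1/((-709)² + (132 + 577² - 278*577)) = 1/(502681 + (132 + 332929 - 160406)) = 1/(502681 + 172655) = 1/675336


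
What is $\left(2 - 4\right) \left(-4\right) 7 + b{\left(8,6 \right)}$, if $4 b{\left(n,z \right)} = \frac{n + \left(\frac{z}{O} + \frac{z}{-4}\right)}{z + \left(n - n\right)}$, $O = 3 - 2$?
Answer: $\frac{2713}{48} \approx 56.521$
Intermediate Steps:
$O = 1$
$b{\left(n,z \right)} = \frac{n + \frac{3 z}{4}}{4 z}$ ($b{\left(n,z \right)} = \frac{\left(n + \left(\frac{z}{1} + \frac{z}{-4}\right)\right) \frac{1}{z + \left(n - n\right)}}{4} = \frac{\left(n + \left(z 1 + z \left(- \frac{1}{4}\right)\right)\right) \frac{1}{z + 0}}{4} = \frac{\left(n + \left(z - \frac{z}{4}\right)\right) \frac{1}{z}}{4} = \frac{\left(n + \frac{3 z}{4}\right) \frac{1}{z}}{4} = \frac{\frac{1}{z} \left(n + \frac{3 z}{4}\right)}{4} = \frac{n + \frac{3 z}{4}}{4 z}$)
$\left(2 - 4\right) \left(-4\right) 7 + b{\left(8,6 \right)} = \left(2 - 4\right) \left(-4\right) 7 + \left(\frac{3}{16} + \frac{1}{4} \cdot 8 \cdot \frac{1}{6}\right) = \left(-2\right) \left(-4\right) 7 + \left(\frac{3}{16} + \frac{1}{4} \cdot 8 \cdot \frac{1}{6}\right) = 8 \cdot 7 + \left(\frac{3}{16} + \frac{1}{3}\right) = 56 + \frac{25}{48} = \frac{2713}{48}$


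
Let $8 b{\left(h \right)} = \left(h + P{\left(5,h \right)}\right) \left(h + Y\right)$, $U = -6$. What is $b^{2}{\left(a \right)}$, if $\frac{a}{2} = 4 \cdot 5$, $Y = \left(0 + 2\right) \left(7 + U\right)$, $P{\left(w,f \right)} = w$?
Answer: $\frac{893025}{16} \approx 55814.0$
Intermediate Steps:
$Y = 2$ ($Y = \left(0 + 2\right) \left(7 - 6\right) = 2 \cdot 1 = 2$)
$a = 40$ ($a = 2 \cdot 4 \cdot 5 = 2 \cdot 20 = 40$)
$b{\left(h \right)} = \frac{\left(2 + h\right) \left(5 + h\right)}{8}$ ($b{\left(h \right)} = \frac{\left(h + 5\right) \left(h + 2\right)}{8} = \frac{\left(5 + h\right) \left(2 + h\right)}{8} = \frac{\left(2 + h\right) \left(5 + h\right)}{8}$)
$b^{2}{\left(a \right)} = \left(\frac{5}{4} + \frac{40^{2}}{8} + \frac{7}{8} \cdot 40\right)^{2} = \left(\frac{5}{4} + \frac{1}{8} \cdot 1600 + 35\right)^{2} = \left(\frac{5}{4} + 200 + 35\right)^{2} = \left(\frac{945}{4}\right)^{2} = \frac{893025}{16}$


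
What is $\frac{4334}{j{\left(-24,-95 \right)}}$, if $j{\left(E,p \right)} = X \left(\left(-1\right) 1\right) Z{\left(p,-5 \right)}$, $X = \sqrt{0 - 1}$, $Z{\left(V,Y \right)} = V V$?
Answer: $\frac{4334 i}{9025} \approx 0.48022 i$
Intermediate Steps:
$Z{\left(V,Y \right)} = V^{2}$
$X = i$ ($X = \sqrt{-1} = i \approx 1.0 i$)
$j{\left(E,p \right)} = - i p^{2}$ ($j{\left(E,p \right)} = i \left(\left(-1\right) 1\right) p^{2} = i \left(-1\right) p^{2} = - i p^{2}$)
$\frac{4334}{j{\left(-24,-95 \right)}} = \frac{4334}{\left(-1\right) i \left(-95\right)^{2}} = \frac{4334}{\left(-1\right) i 9025} = \frac{4334}{\left(-9025\right) i} = 4334 \frac{i}{9025} = \frac{4334 i}{9025}$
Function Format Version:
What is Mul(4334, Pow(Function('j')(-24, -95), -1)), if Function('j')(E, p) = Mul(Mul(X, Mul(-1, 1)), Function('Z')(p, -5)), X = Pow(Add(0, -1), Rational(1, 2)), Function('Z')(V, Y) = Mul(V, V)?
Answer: Mul(Rational(4334, 9025), I) ≈ Mul(0.48022, I)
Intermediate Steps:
Function('Z')(V, Y) = Pow(V, 2)
X = I (X = Pow(-1, Rational(1, 2)) = I ≈ Mul(1.0000, I))
Function('j')(E, p) = Mul(-1, I, Pow(p, 2)) (Function('j')(E, p) = Mul(Mul(I, Mul(-1, 1)), Pow(p, 2)) = Mul(Mul(I, -1), Pow(p, 2)) = Mul(Mul(-1, I), Pow(p, 2)) = Mul(-1, I, Pow(p, 2)))
Mul(4334, Pow(Function('j')(-24, -95), -1)) = Mul(4334, Pow(Mul(-1, I, Pow(-95, 2)), -1)) = Mul(4334, Pow(Mul(-1, I, 9025), -1)) = Mul(4334, Pow(Mul(-9025, I), -1)) = Mul(4334, Mul(Rational(1, 9025), I)) = Mul(Rational(4334, 9025), I)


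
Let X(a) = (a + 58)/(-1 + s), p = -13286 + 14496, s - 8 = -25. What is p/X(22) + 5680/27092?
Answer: -7370117/27092 ≈ -272.04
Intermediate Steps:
s = -17 (s = 8 - 25 = -17)
p = 1210
X(a) = -29/9 - a/18 (X(a) = (a + 58)/(-1 - 17) = (58 + a)/(-18) = (58 + a)*(-1/18) = -29/9 - a/18)
p/X(22) + 5680/27092 = 1210/(-29/9 - 1/18*22) + 5680/27092 = 1210/(-29/9 - 11/9) + 5680*(1/27092) = 1210/(-40/9) + 1420/6773 = 1210*(-9/40) + 1420/6773 = -1089/4 + 1420/6773 = -7370117/27092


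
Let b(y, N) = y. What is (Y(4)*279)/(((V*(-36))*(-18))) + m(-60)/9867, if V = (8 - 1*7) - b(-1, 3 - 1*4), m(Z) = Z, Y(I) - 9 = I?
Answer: 1322587/473616 ≈ 2.7925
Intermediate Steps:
Y(I) = 9 + I
V = 2 (V = (8 - 1*7) - 1*(-1) = (8 - 7) + 1 = 1 + 1 = 2)
(Y(4)*279)/(((V*(-36))*(-18))) + m(-60)/9867 = ((9 + 4)*279)/(((2*(-36))*(-18))) - 60/9867 = (13*279)/((-72*(-18))) - 60*1/9867 = 3627/1296 - 20/3289 = 3627*(1/1296) - 20/3289 = 403/144 - 20/3289 = 1322587/473616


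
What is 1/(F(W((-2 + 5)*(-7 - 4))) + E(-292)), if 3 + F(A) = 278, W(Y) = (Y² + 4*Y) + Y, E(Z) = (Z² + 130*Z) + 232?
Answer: 1/47811 ≈ 2.0916e-5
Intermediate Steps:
E(Z) = 232 + Z² + 130*Z
W(Y) = Y² + 5*Y
F(A) = 275 (F(A) = -3 + 278 = 275)
1/(F(W((-2 + 5)*(-7 - 4))) + E(-292)) = 1/(275 + (232 + (-292)² + 130*(-292))) = 1/(275 + (232 + 85264 - 37960)) = 1/(275 + 47536) = 1/47811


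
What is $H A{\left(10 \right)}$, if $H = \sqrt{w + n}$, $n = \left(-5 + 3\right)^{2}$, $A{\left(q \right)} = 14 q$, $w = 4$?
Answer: $280 \sqrt{2} \approx 395.98$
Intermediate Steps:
$n = 4$ ($n = \left(-2\right)^{2} = 4$)
$H = 2 \sqrt{2}$ ($H = \sqrt{4 + 4} = \sqrt{8} = 2 \sqrt{2} \approx 2.8284$)
$H A{\left(10 \right)} = 2 \sqrt{2} \cdot 14 \cdot 10 = 2 \sqrt{2} \cdot 140 = 280 \sqrt{2}$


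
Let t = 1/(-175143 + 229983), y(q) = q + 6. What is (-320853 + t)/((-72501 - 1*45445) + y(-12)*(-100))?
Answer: 765025153/279793680 ≈ 2.7342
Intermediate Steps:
y(q) = 6 + q
t = 1/54840 ≈ 1.8235e-5
(-320853 + t)/((-72501 - 1*45445) + y(-12)*(-100)) = (-320853 + 1/54840)/((-72501 - 1*45445) + (6 - 12)*(-100)) = -17595578519/(54840*((-72501 - 45445) - 6*(-100))) = -17595578519/(54840*(-117946 + 600)) = -17595578519/54840/(-117346) = -17595578519/54840*(-1/117346) = 765025153/279793680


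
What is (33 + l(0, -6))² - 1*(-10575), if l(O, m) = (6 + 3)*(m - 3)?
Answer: 12879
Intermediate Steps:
l(O, m) = -27 + 9*m (l(O, m) = 9*(-3 + m) = -27 + 9*m)
(33 + l(0, -6))² - 1*(-10575) = (33 + (-27 + 9*(-6)))² - 1*(-10575) = (33 + (-27 - 54))² + 10575 = (33 - 81)² + 10575 = (-48)² + 10575 = 2304 + 10575 = 12879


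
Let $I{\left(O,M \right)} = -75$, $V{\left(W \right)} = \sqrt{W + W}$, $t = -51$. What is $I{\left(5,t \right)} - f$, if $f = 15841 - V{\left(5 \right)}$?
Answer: $-15916 + \sqrt{10} \approx -15913.0$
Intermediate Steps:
$V{\left(W \right)} = \sqrt{2} \sqrt{W}$ ($V{\left(W \right)} = \sqrt{2 W} = \sqrt{2} \sqrt{W}$)
$f = 15841 - \sqrt{10}$ ($f = 15841 - \sqrt{2} \sqrt{5} = 15841 - \sqrt{10} \approx 15838.0$)
$I{\left(5,t \right)} - f = -75 - \left(15841 - \sqrt{10}\right) = -15916 + \sqrt{10}$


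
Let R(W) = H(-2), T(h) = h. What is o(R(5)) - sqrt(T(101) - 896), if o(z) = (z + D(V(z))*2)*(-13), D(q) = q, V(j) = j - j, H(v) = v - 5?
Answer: 91 - I*sqrt(795) ≈ 91.0 - 28.196*I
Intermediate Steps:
H(v) = -5 + v
V(j) = 0
R(W) = -7 (R(W) = -5 - 2 = -7)
o(z) = -13*z (o(z) = (z + 0*2)*(-13) = (z + 0)*(-13) = z*(-13) = -13*z)
o(R(5)) - sqrt(T(101) - 896) = -13*(-7) - sqrt(101 - 896) = 91 - sqrt(-795) = 91 - I*sqrt(795)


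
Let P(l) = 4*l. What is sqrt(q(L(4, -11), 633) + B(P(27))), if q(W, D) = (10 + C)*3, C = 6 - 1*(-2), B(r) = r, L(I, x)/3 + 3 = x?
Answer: 9*sqrt(2) ≈ 12.728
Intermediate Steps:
L(I, x) = -9 + 3*x
C = 8 (C = 6 + 2 = 8)
q(W, D) = 54 (q(W, D) = (10 + 8)*3 = 18*3 = 54)
sqrt(q(L(4, -11), 633) + B(P(27))) = sqrt(54 + 4*27) = sqrt(54 + 108) = sqrt(162) = 9*sqrt(2)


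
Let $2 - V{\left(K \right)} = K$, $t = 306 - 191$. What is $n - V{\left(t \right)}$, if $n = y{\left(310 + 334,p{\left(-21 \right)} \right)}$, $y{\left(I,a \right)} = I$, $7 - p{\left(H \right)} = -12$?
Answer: $757$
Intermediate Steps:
$p{\left(H \right)} = 19$ ($p{\left(H \right)} = 7 - -12 = 7 + 12 = 19$)
$t = 115$
$V{\left(K \right)} = 2 - K$
$n = 644$ ($n = 310 + 334 = 644$)
$n - V{\left(t \right)} = 644 - \left(2 - 115\right) = 644 - -113 = 644 + 113 = 757$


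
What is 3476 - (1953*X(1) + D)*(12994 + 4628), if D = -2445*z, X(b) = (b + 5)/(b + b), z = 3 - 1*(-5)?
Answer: 241442498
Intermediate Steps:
z = 8 (z = 3 + 5 = 8)
X(b) = (5 + b)/(2*b) (X(b) = (5 + b)/((2*b)) = (5 + b)*(1/(2*b)) = (5 + b)/(2*b))
D = -19560 (D = -2445*8 = -19560)
3476 - (1953*X(1) + D)*(12994 + 4628) = 3476 - (1953*((½)*(5 + 1)/1) - 19560)*(12994 + 4628) = 3476 - (1953*((½)*1*6) - 19560)*17622 = 3476 - (1953*3 - 19560)*17622 = 3476 - (5859 - 19560)*17622 = 3476 - (-13701)*17622 = 3476 - 1*(-241439022) = 3476 + 241439022 = 241442498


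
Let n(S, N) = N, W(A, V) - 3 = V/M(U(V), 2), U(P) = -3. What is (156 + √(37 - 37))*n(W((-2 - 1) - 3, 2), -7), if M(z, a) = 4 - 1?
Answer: -1092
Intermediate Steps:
M(z, a) = 3
W(A, V) = 3 + V/3
(156 + √(37 - 37))*n(W((-2 - 1) - 3, 2), -7) = (156 + √(37 - 37))*(-7) = (156 + √0)*(-7) = (156 + 0)*(-7) = 156*(-7) = -1092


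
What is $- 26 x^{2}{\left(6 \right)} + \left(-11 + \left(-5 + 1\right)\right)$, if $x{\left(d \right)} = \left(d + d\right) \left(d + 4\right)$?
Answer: $-374415$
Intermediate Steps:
$x{\left(d \right)} = 2 d \left(4 + d\right)$
$- 26 x^{2}{\left(6 \right)} + \left(-11 + \left(-5 + 1\right)\right) = - 26 \left(2 \cdot 6 \left(4 + 6\right)\right)^{2} + \left(-11 + \left(-5 + 1\right)\right) = - 26 \left(2 \cdot 6 \cdot 10\right)^{2} - 15 = - 26 \cdot 120^{2} - 15 = \left(-26\right) 14400 - 15 = -374400 - 15 = -374415$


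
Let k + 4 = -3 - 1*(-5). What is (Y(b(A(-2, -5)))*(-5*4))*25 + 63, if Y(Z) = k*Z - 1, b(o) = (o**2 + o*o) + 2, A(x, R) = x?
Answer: 10563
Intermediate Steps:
k = -2 (k = -4 + (-3 - 1*(-5)) = -4 + (-3 + 5) = -4 + 2 = -2)
b(o) = 2 + 2*o**2 (b(o) = (o**2 + o**2) + 2 = 2*o**2 + 2 = 2 + 2*o**2)
Y(Z) = -1 - 2*Z (Y(Z) = -2*Z - 1 = -1 - 2*Z)
(Y(b(A(-2, -5)))*(-5*4))*25 + 63 = ((-1 - 2*(2 + 2*(-2)**2))*(-5*4))*25 + 63 = ((-1 - 2*(2 + 2*4))*(-20))*25 + 63 = ((-1 - 2*(2 + 8))*(-20))*25 + 63 = ((-1 - 2*10)*(-20))*25 + 63 = ((-1 - 20)*(-20))*25 + 63 = -21*(-20)*25 + 63 = 420*25 + 63 = 10500 + 63 = 10563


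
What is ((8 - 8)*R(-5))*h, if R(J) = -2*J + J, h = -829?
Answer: 0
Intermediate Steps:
R(J) = -J
((8 - 8)*R(-5))*h = ((8 - 8)*(-1*(-5)))*(-829) = (0*5)*(-829) = 0*(-829) = 0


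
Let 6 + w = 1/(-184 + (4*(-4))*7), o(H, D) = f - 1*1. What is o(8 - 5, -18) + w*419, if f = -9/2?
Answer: -746191/296 ≈ -2520.9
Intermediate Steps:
f = -9/2 (f = -9*½ = -9/2 ≈ -4.5000)
o(H, D) = -11/2 (o(H, D) = -9/2 - 1*1 = -9/2 - 1 = -11/2)
w = -1777/296 (w = -6 + 1/(-184 + (4*(-4))*7) = -6 + 1/(-184 - 16*7) = -6 + 1/(-184 - 112) = -6 + 1/(-296) = -6 - 1/296 = -1777/296 ≈ -6.0034)
o(8 - 5, -18) + w*419 = -11/2 - 1777/296*419 = -11/2 - 744563/296 = -746191/296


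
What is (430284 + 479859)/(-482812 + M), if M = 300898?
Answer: -303381/60638 ≈ -5.0032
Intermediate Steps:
(430284 + 479859)/(-482812 + M) = (430284 + 479859)/(-482812 + 300898) = 910143/(-181914) = 910143*(-1/181914) = -303381/60638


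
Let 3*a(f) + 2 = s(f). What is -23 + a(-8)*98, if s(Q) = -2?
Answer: -461/3 ≈ -153.67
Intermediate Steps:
a(f) = -4/3 (a(f) = -2/3 + (1/3)*(-2) = -2/3 - 2/3 = -4/3)
-23 + a(-8)*98 = -23 - 4/3*98 = -23 - 392/3 = -461/3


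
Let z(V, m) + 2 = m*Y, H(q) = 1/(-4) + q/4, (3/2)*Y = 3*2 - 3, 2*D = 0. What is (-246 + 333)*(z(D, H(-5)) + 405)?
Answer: 34800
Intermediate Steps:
D = 0 (D = (1/2)*0 = 0)
Y = 2 (Y = 2*(3*2 - 3)/3 = 2*(6 - 3)/3 = (2/3)*3 = 2)
H(q) = -1/4 + q/4 (H(q) = 1*(-1/4) + q*(1/4) = -1/4 + q/4)
z(V, m) = -2 + 2*m (z(V, m) = -2 + m*2 = -2 + 2*m)
(-246 + 333)*(z(D, H(-5)) + 405) = (-246 + 333)*((-2 + 2*(-1/4 + (1/4)*(-5))) + 405) = 87*((-2 + 2*(-1/4 - 5/4)) + 405) = 87*((-2 + 2*(-3/2)) + 405) = 87*((-2 - 3) + 405) = 87*(-5 + 405) = 87*400 = 34800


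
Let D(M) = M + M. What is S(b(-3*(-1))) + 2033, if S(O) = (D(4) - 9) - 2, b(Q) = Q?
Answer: 2030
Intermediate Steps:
D(M) = 2*M
S(O) = -3 (S(O) = (2*4 - 9) - 2 = (8 - 9) - 2 = -1 - 2 = -3)
S(b(-3*(-1))) + 2033 = -3 + 2033 = 2030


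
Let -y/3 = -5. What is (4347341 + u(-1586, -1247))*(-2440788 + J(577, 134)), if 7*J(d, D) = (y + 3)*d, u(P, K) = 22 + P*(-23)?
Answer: -10693522139190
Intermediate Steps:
y = 15 (y = -3*(-5) = 15)
u(P, K) = 22 - 23*P
J(d, D) = 18*d/7 (J(d, D) = ((15 + 3)*d)/7 = (18*d)/7 = 18*d/7)
(4347341 + u(-1586, -1247))*(-2440788 + J(577, 134)) = (4347341 + (22 - 23*(-1586)))*(-2440788 + (18/7)*577) = (4347341 + (22 + 36478))*(-2440788 + 10386/7) = (4347341 + 36500)*(-17075130/7) = 4383841*(-17075130/7) = -10693522139190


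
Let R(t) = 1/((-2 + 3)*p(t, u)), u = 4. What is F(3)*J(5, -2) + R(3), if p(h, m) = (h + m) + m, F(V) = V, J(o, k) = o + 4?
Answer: 298/11 ≈ 27.091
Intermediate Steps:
J(o, k) = 4 + o
p(h, m) = h + 2*m
R(t) = 1/(8 + t) (R(t) = 1/((-2 + 3)*(t + 2*4)) = 1/(1*(t + 8)) = 1/(8 + t))
F(3)*J(5, -2) + R(3) = 3*(4 + 5) + 1/(8 + 3) = 3*9 + 1/11 = 27 + 1/11 = 298/11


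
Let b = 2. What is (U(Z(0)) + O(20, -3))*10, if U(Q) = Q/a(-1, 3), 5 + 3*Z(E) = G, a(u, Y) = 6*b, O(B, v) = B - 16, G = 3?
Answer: 355/9 ≈ 39.444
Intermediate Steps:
O(B, v) = -16 + B
a(u, Y) = 12 (a(u, Y) = 6*2 = 12)
Z(E) = -2/3 (Z(E) = -5/3 + (1/3)*3 = -5/3 + 1 = -2/3)
U(Q) = Q/12
(U(Z(0)) + O(20, -3))*10 = ((1/12)*(-2/3) + (-16 + 20))*10 = (-1/18 + 4)*10 = (71/18)*10 = 355/9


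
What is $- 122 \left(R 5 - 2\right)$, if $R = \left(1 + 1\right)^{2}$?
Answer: $-2196$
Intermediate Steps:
$R = 4$ ($R = 2^{2} = 4$)
$- 122 \left(R 5 - 2\right) = - 122 \left(4 \cdot 5 - 2\right) = - 122 \left(20 - 2\right) = \left(-122\right) 18 = -2196$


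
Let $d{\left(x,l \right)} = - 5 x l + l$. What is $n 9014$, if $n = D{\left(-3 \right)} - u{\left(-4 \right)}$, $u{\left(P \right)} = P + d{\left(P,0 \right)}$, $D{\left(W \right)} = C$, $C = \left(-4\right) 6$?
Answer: $-180280$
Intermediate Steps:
$d{\left(x,l \right)} = l - 5 l x$ ($d{\left(x,l \right)} = - 5 l x + l = l - 5 l x$)
$C = -24$
$D{\left(W \right)} = -24$
$u{\left(P \right)} = P$ ($u{\left(P \right)} = P + 0 \left(1 - 5 P\right) = P + 0 = P$)
$n = -20$ ($n = -24 - -4 = -24 + 4 = -20$)
$n 9014 = \left(-20\right) 9014 = -180280$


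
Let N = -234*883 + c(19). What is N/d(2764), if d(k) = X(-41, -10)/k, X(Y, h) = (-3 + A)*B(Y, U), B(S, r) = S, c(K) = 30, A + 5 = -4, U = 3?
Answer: -47585024/41 ≈ -1.1606e+6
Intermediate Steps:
A = -9 (A = -5 - 4 = -9)
N = -206592 (N = -234*883 + 30 = -206622 + 30 = -206592)
X(Y, h) = -12*Y (X(Y, h) = (-3 - 9)*Y = -12*Y)
d(k) = 492/k (d(k) = (-12*(-41))/k = 492/k)
N/d(2764) = -206592/(492/2764) = -206592/(492*(1/2764)) = -206592/123/691 = -206592*691/123 = -47585024/41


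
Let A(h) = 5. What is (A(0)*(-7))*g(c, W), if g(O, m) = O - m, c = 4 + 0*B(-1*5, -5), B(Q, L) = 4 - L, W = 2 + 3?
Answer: 35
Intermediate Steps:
W = 5
c = 4 (c = 4 + 0*(4 - 1*(-5)) = 4 + 0*(4 + 5) = 4 + 0*9 = 4 + 0 = 4)
(A(0)*(-7))*g(c, W) = (5*(-7))*(4 - 1*5) = -35*(4 - 5) = -35*(-1) = 35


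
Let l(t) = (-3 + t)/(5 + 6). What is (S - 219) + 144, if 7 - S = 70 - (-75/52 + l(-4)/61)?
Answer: -4865785/34892 ≈ -139.45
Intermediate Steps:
l(t) = -3/11 + t/11 (l(t) = (-3 + t)/11 = (-3 + t)*(1/11) = -3/11 + t/11)
S = -2248885/34892 (S = 7 - (70 - (-75/52 + (-3/11 + (1/11)*(-4))/61)) = 7 - (70 - (-75*1/52 + (-3/11 - 4/11)*(1/61))) = 7 - (70 - (-75/52 - 7/11*1/61)) = 7 - (70 - (-75/52 - 7/671)) = 7 - (70 - 1*(-50689/34892)) = 7 - (70 + 50689/34892) = 7 - 1*2493129/34892 = 7 - 2493129/34892 = -2248885/34892 ≈ -64.453)
(S - 219) + 144 = (-2248885/34892 - 219) + 144 = -9890233/34892 + 144 = -4865785/34892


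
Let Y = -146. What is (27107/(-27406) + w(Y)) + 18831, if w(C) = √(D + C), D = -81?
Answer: 516055279/27406 + I*√227 ≈ 18830.0 + 15.067*I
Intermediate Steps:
w(C) = √(-81 + C)
(27107/(-27406) + w(Y)) + 18831 = (27107/(-27406) + √(-81 - 146)) + 18831 = (27107*(-1/27406) + √(-227)) + 18831 = (-27107/27406 + I*√227) + 18831 = 516055279/27406 + I*√227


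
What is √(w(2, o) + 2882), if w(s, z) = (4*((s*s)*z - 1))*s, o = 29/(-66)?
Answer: √3114474/33 ≈ 53.478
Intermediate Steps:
o = -29/66 (o = 29*(-1/66) = -29/66 ≈ -0.43939)
w(s, z) = s*(-4 + 4*z*s²) (w(s, z) = (4*(s²*z - 1))*s = (4*(z*s² - 1))*s = (4*(-1 + z*s²))*s = (-4 + 4*z*s²)*s = s*(-4 + 4*z*s²))
√(w(2, o) + 2882) = √(4*2*(-1 - 29/66*2²) + 2882) = √(4*2*(-1 - 29/66*4) + 2882) = √(4*2*(-1 - 58/33) + 2882) = √(4*2*(-91/33) + 2882) = √(-728/33 + 2882) = √(94378/33) = √3114474/33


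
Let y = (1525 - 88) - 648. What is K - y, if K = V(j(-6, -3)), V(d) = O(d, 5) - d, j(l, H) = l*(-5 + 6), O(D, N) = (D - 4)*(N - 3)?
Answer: -803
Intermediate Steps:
O(D, N) = (-4 + D)*(-3 + N)
j(l, H) = l (j(l, H) = l*1 = l)
y = 789 (y = 1437 - 648 = 789)
V(d) = -8 + d (V(d) = (12 - 4*5 - 3*d + d*5) - d = (12 - 20 - 3*d + 5*d) - d = (-8 + 2*d) - d = -8 + d)
K = -14 (K = -8 - 6 = -14)
K - y = -14 - 1*789 = -14 - 789 = -803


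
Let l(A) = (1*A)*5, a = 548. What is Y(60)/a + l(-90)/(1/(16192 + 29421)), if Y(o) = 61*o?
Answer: -2812040535/137 ≈ -2.0526e+7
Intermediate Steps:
l(A) = 5*A (l(A) = A*5 = 5*A)
Y(60)/a + l(-90)/(1/(16192 + 29421)) = (61*60)/548 + (5*(-90))/(1/(16192 + 29421)) = 3660*(1/548) - 450/(1/45613) = 915/137 - 450/1/45613 = 915/137 - 450*45613 = 915/137 - 20525850 = -2812040535/137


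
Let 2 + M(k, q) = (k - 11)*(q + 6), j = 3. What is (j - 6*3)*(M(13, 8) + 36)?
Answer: -930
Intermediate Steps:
M(k, q) = -2 + (-11 + k)*(6 + q) (M(k, q) = -2 + (k - 11)*(q + 6) = -2 + (-11 + k)*(6 + q))
(j - 6*3)*(M(13, 8) + 36) = (3 - 6*3)*((-68 - 11*8 + 6*13 + 13*8) + 36) = (3 - 18)*((-68 - 88 + 78 + 104) + 36) = -15*(26 + 36) = -15*62 = -930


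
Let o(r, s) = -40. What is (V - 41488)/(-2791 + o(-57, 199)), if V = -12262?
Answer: 53750/2831 ≈ 18.986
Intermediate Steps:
(V - 41488)/(-2791 + o(-57, 199)) = (-12262 - 41488)/(-2791 - 40) = -53750/(-2831) = -53750*(-1/2831) = 53750/2831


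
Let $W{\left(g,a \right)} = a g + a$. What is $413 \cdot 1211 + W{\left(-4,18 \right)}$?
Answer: $500089$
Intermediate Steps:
$W{\left(g,a \right)} = a + a g$
$413 \cdot 1211 + W{\left(-4,18 \right)} = 413 \cdot 1211 + 18 \left(1 - 4\right) = 500143 + 18 \left(-3\right) = 500143 - 54 = 500089$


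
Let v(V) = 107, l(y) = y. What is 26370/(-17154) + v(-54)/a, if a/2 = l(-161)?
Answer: -573701/306866 ≈ -1.8695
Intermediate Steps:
a = -322 (a = 2*(-161) = -322)
26370/(-17154) + v(-54)/a = 26370/(-17154) + 107/(-322) = 26370*(-1/17154) + 107*(-1/322) = -1465/953 - 107/322 = -573701/306866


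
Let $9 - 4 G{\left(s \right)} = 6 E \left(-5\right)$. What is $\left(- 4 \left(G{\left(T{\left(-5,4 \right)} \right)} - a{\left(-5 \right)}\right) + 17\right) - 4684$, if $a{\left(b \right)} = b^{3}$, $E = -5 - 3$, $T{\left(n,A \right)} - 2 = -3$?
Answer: $-4936$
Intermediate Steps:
$T{\left(n,A \right)} = -1$ ($T{\left(n,A \right)} = 2 - 3 = -1$)
$E = -8$
$G{\left(s \right)} = - \frac{231}{4}$ ($G{\left(s \right)} = \frac{9}{4} - \frac{6 \left(-8\right) \left(-5\right)}{4} = \frac{9}{4} - \frac{\left(-48\right) \left(-5\right)}{4} = \frac{9}{4} - 60 = - \frac{231}{4}$)
$\left(- 4 \left(G{\left(T{\left(-5,4 \right)} \right)} - a{\left(-5 \right)}\right) + 17\right) - 4684 = \left(- 4 \left(- \frac{231}{4} - \left(-5\right)^{3}\right) + 17\right) - 4684 = \left(- 4 \left(- \frac{231}{4} - -125\right) + 17\right) - 4684 = \left(- 4 \left(- \frac{231}{4} + 125\right) + 17\right) - 4684 = \left(\left(-4\right) \frac{269}{4} + 17\right) - 4684 = \left(-269 + 17\right) - 4684 = -252 - 4684 = -4936$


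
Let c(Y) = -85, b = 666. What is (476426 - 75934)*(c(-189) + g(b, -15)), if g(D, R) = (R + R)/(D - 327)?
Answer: -3850730580/113 ≈ -3.4077e+7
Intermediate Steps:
g(D, R) = 2*R/(-327 + D) (g(D, R) = (2*R)/(-327 + D) = 2*R/(-327 + D))
(476426 - 75934)*(c(-189) + g(b, -15)) = (476426 - 75934)*(-85 + 2*(-15)/(-327 + 666)) = 400492*(-85 + 2*(-15)/339) = 400492*(-85 + 2*(-15)*(1/339)) = 400492*(-85 - 10/113) = 400492*(-9615/113) = -3850730580/113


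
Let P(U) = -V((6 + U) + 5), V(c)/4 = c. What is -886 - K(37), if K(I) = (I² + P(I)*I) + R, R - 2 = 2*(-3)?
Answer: 4853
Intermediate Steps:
V(c) = 4*c
P(U) = -44 - 4*U (P(U) = -4*((6 + U) + 5) = -4*(11 + U) = -(44 + 4*U) = -44 - 4*U)
R = -4 (R = 2 + 2*(-3) = 2 - 6 = -4)
K(I) = -4 + I² + I*(-44 - 4*I) (K(I) = (I² + (-44 - 4*I)*I) - 4 = (I² + I*(-44 - 4*I)) - 4 = -4 + I² + I*(-44 - 4*I))
-886 - K(37) = -886 - (-4 + 37² - 4*37*(11 + 37)) = -886 - (-4 + 1369 - 4*37*48) = -886 - (-4 + 1369 - 7104) = -886 - 1*(-5739) = -886 + 5739 = 4853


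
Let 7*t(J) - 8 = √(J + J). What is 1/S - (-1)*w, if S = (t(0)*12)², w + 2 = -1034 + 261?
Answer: -7142351/9216 ≈ -774.99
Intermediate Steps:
w = -775 (w = -2 + (-1034 + 261) = -2 - 773 = -775)
t(J) = 8/7 + √2*√J/7 (t(J) = 8/7 + √(J + J)/7 = 8/7 + √(2*J)/7 = 8/7 + (√2*√J)/7 = 8/7 + √2*√J/7)
S = 9216/49 (S = ((8/7 + √2*√0/7)*12)² = ((8/7 + (⅐)*√2*0)*12)² = ((8/7 + 0)*12)² = ((8/7)*12)² = (96/7)² = 9216/49 ≈ 188.08)
1/S - (-1)*w = 1/(9216/49) - (-1)*(-775) = 49/9216 - 1*775 = 49/9216 - 775 = -7142351/9216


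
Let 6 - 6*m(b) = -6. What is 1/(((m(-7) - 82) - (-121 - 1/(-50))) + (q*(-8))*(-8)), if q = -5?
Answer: -50/13951 ≈ -0.0035840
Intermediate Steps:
m(b) = 2 (m(b) = 1 - ⅙*(-6) = 1 + 1 = 2)
1/(((m(-7) - 82) - (-121 - 1/(-50))) + (q*(-8))*(-8)) = 1/(((2 - 82) - (-121 - 1/(-50))) - 5*(-8)*(-8)) = 1/((-80 - (-121 - 1*(-1/50))) + 40*(-8)) = 1/((-80 - (-121 + 1/50)) - 320) = 1/((-80 - 1*(-6049/50)) - 320) = 1/((-80 + 6049/50) - 320) = 1/(2049/50 - 320) = 1/(-13951/50) = -50/13951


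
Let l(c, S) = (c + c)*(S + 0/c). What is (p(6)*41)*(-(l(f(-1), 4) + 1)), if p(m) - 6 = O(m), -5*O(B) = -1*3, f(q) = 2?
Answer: -23001/5 ≈ -4600.2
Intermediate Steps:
O(B) = ⅗ (O(B) = -(-1)*3/5 = -⅕*(-3) = ⅗)
l(c, S) = 2*S*c (l(c, S) = (2*c)*(S + 0) = (2*c)*S = 2*S*c)
p(m) = 33/5 (p(m) = 6 + ⅗ = 33/5)
(p(6)*41)*(-(l(f(-1), 4) + 1)) = ((33/5)*41)*(-(2*4*2 + 1)) = 1353*(-(16 + 1))/5 = 1353*(-1*17)/5 = (1353/5)*(-17) = -23001/5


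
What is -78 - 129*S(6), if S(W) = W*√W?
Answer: -78 - 774*√6 ≈ -1973.9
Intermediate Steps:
S(W) = W^(3/2)
-78 - 129*S(6) = -78 - 774*√6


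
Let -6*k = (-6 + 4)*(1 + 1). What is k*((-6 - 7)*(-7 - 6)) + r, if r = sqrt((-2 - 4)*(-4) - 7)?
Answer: 338/3 + sqrt(17) ≈ 116.79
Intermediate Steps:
k = 2/3 (k = -(-6 + 4)*(1 + 1)/6 = -(-1)*2/3 = -1/6*(-4) = 2/3 ≈ 0.66667)
r = sqrt(17) (r = sqrt(-6*(-4) - 7) = sqrt(24 - 7) = sqrt(17) ≈ 4.1231)
k*((-6 - 7)*(-7 - 6)) + r = 2*((-6 - 7)*(-7 - 6))/3 + sqrt(17) = 2*(-13*(-13))/3 + sqrt(17) = (2/3)*169 + sqrt(17) = 338/3 + sqrt(17)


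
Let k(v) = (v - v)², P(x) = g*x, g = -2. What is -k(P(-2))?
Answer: 0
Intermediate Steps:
P(x) = -2*x
k(v) = 0 (k(v) = 0² = 0)
-k(P(-2)) = -1*0 = 0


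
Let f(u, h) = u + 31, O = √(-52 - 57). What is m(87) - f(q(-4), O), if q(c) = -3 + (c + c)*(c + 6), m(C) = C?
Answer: 75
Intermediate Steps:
O = I*√109 (O = √(-109) = I*√109 ≈ 10.44*I)
q(c) = -3 + 2*c*(6 + c) (q(c) = -3 + (2*c)*(6 + c) = -3 + 2*c*(6 + c))
f(u, h) = 31 + u
m(87) - f(q(-4), O) = 87 - (31 + (-3 + 2*(-4)² + 12*(-4))) = 87 - (31 + (-3 + 2*16 - 48)) = 87 - (31 + (-3 + 32 - 48)) = 87 - (31 - 19) = 87 - 1*12 = 87 - 12 = 75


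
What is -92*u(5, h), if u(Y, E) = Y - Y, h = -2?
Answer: 0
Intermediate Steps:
u(Y, E) = 0
-92*u(5, h) = -92*0 = 0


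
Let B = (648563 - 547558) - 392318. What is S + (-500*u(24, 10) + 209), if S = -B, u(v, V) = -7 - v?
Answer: 307022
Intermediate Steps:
B = -291313 (B = 101005 - 392318 = -291313)
S = 291313 (S = -1*(-291313) = 291313)
S + (-500*u(24, 10) + 209) = 291313 + (-500*(-7 - 1*24) + 209) = 291313 + (-500*(-7 - 24) + 209) = 291313 + (-500*(-31) + 209) = 291313 + (15500 + 209) = 291313 + 15709 = 307022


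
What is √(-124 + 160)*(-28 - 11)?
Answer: -234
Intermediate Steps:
√(-124 + 160)*(-28 - 11) = √36*(-39) = 6*(-39) = -234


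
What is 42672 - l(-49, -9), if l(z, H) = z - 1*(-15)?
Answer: 42706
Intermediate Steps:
l(z, H) = 15 + z (l(z, H) = z + 15 = 15 + z)
42672 - l(-49, -9) = 42672 - (15 - 49) = 42672 - 1*(-34) = 42672 + 34 = 42706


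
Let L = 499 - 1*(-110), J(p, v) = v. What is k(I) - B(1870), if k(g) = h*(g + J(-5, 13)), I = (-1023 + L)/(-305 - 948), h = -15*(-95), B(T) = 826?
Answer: 22766797/1253 ≈ 18170.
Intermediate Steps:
h = 1425
L = 609 (L = 499 + 110 = 609)
I = 414/1253 (I = (-1023 + 609)/(-305 - 948) = -414/(-1253) = -414*(-1/1253) = 414/1253 ≈ 0.33041)
k(g) = 18525 + 1425*g (k(g) = 1425*(g + 13) = 1425*(13 + g) = 18525 + 1425*g)
k(I) - B(1870) = (18525 + 1425*(414/1253)) - 1*826 = (18525 + 589950/1253) - 826 = 23801775/1253 - 826 = 22766797/1253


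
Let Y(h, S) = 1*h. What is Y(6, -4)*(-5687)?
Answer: -34122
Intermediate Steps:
Y(h, S) = h
Y(6, -4)*(-5687) = 6*(-5687) = -34122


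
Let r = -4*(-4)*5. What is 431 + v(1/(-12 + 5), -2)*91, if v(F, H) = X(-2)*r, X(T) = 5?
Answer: 36831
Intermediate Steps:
r = 80 (r = 16*5 = 80)
v(F, H) = 400 (v(F, H) = 5*80 = 400)
431 + v(1/(-12 + 5), -2)*91 = 431 + 400*91 = 431 + 36400 = 36831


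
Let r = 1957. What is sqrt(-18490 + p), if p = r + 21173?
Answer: 4*sqrt(290) ≈ 68.118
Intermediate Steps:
p = 23130 (p = 1957 + 21173 = 23130)
sqrt(-18490 + p) = sqrt(-18490 + 23130) = sqrt(4640) = 4*sqrt(290)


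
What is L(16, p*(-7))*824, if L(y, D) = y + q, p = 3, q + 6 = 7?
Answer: 14008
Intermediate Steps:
q = 1 (q = -6 + 7 = 1)
L(y, D) = 1 + y (L(y, D) = y + 1 = 1 + y)
L(16, p*(-7))*824 = (1 + 16)*824 = 17*824 = 14008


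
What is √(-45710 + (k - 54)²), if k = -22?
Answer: I*√39934 ≈ 199.83*I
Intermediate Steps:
√(-45710 + (k - 54)²) = √(-45710 + (-22 - 54)²) = √(-45710 + (-76)²) = √(-45710 + 5776) = √(-39934) = I*√39934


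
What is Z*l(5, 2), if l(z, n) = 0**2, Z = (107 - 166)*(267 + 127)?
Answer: 0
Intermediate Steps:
Z = -23246 (Z = -59*394 = -23246)
l(z, n) = 0
Z*l(5, 2) = -23246*0 = 0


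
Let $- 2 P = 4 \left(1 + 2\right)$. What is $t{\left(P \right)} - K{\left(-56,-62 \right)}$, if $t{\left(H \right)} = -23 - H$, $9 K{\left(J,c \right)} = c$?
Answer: $- \frac{91}{9} \approx -10.111$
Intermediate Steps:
$K{\left(J,c \right)} = \frac{c}{9}$
$P = -6$ ($P = - \frac{4 \left(1 + 2\right)}{2} = - \frac{4 \cdot 3}{2} = \left(- \frac{1}{2}\right) 12 = -6$)
$t{\left(P \right)} - K{\left(-56,-62 \right)} = \left(-23 - -6\right) - \frac{1}{9} \left(-62\right) = \left(-23 + 6\right) - - \frac{62}{9} = -17 + \frac{62}{9} = - \frac{91}{9}$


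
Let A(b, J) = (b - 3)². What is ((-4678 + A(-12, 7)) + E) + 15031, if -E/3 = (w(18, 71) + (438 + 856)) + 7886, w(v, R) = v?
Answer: -17016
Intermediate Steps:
E = -27594 (E = -3*((18 + (438 + 856)) + 7886) = -3*((18 + 1294) + 7886) = -3*(1312 + 7886) = -3*9198 = -27594)
A(b, J) = (-3 + b)²
((-4678 + A(-12, 7)) + E) + 15031 = ((-4678 + (-3 - 12)²) - 27594) + 15031 = ((-4678 + (-15)²) - 27594) + 15031 = ((-4678 + 225) - 27594) + 15031 = (-4453 - 27594) + 15031 = -32047 + 15031 = -17016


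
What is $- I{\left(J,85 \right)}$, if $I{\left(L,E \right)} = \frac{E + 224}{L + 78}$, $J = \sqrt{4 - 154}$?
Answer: $- \frac{4017}{1039} + \frac{515 i \sqrt{6}}{2078} \approx -3.8662 + 0.60707 i$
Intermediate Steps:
$J = 5 i \sqrt{6}$ ($J = \sqrt{-150} = 5 i \sqrt{6} \approx 12.247 i$)
$I{\left(L,E \right)} = \frac{224 + E}{78 + L}$
$- I{\left(J,85 \right)} = - \frac{224 + 85}{78 + 5 i \sqrt{6}} = - \frac{309}{78 + 5 i \sqrt{6}}$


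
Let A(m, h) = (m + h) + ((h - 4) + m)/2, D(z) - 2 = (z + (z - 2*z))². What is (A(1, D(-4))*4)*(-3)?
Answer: -30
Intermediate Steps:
D(z) = 2 (D(z) = 2 + (z + (z - 2*z))² = 2 + (z - z)² = 2 + 0² = 2 + 0 = 2)
A(m, h) = -2 + 3*h/2 + 3*m/2 (A(m, h) = (h + m) + ((-4 + h) + m)*(½) = (h + m) + (-4 + h + m)*(½) = (h + m) + (-2 + h/2 + m/2) = -2 + 3*h/2 + 3*m/2)
(A(1, D(-4))*4)*(-3) = ((-2 + (3/2)*2 + (3/2)*1)*4)*(-3) = ((-2 + 3 + 3/2)*4)*(-3) = ((5/2)*4)*(-3) = 10*(-3) = -30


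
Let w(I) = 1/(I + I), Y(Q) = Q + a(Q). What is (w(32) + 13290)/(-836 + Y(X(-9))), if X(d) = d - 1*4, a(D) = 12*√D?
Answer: -240708763/15417024 - 850561*I*√13/3854256 ≈ -15.613 - 0.79568*I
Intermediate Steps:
X(d) = -4 + d (X(d) = d - 4 = -4 + d)
Y(Q) = Q + 12*√Q
w(I) = 1/(2*I)
(w(32) + 13290)/(-836 + Y(X(-9))) = ((½)/32 + 13290)/(-836 + ((-4 - 9) + 12*√(-4 - 9))) = ((½)*(1/32) + 13290)/(-836 + (-13 + 12*√(-13))) = (1/64 + 13290)/(-836 + (-13 + 12*(I*√13))) = 850561/(64*(-836 + (-13 + 12*I*√13))) = 850561/(64*(-849 + 12*I*√13))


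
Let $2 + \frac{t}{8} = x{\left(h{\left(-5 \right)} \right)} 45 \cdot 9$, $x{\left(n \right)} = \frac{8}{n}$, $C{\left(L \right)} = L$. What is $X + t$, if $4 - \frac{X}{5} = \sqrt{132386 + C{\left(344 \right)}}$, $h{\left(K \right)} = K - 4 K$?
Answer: $1732 - 5 \sqrt{132730} \approx -89.606$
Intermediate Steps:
$h{\left(K \right)} = - 3 K$
$X = 20 - 5 \sqrt{132730}$ ($X = 20 - 5 \sqrt{132386 + 344} = 20 - 5 \sqrt{132730} \approx -1801.6$)
$t = 1712$ ($t = -16 + 8 \frac{8}{\left(-3\right) \left(-5\right)} 45 \cdot 9 = -16 + 8 \cdot \frac{8}{15} \cdot 45 \cdot 9 = -16 + 8 \cdot 24 \cdot 9 = -16 + 8 \cdot 216 = -16 + 1728 = 1712$)
$X + t = \left(20 - 5 \sqrt{132730}\right) + 1712 = 1732 - 5 \sqrt{132730}$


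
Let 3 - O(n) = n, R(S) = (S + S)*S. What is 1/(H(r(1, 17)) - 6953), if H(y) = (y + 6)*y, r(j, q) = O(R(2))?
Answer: -1/6958 ≈ -0.00014372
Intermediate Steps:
R(S) = 2*S² (R(S) = (2*S)*S = 2*S²)
O(n) = 3 - n
r(j, q) = -5 (r(j, q) = 3 - 2*2² = 3 - 2*4 = 3 - 1*8 = 3 - 8 = -5)
H(y) = y*(6 + y) (H(y) = (6 + y)*y = y*(6 + y))
1/(H(r(1, 17)) - 6953) = 1/(-5*(6 - 5) - 6953) = 1/(-5*1 - 6953) = 1/(-5 - 6953) = 1/(-6958) = -1/6958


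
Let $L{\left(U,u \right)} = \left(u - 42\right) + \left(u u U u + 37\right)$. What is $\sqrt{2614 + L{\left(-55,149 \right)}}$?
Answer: $i \sqrt{181934437} \approx 13488.0 i$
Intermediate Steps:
$L{\left(U,u \right)} = -5 + u + U u^{3}$ ($L{\left(U,u \right)} = \left(-42 + u\right) + \left(u^{2} U u + 37\right) = \left(-42 + u\right) + \left(U u^{2} u + 37\right) = \left(-42 + u\right) + \left(U u^{3} + 37\right) = \left(-42 + u\right) + \left(37 + U u^{3}\right) = -5 + u + U u^{3}$)
$\sqrt{2614 + L{\left(-55,149 \right)}} = \sqrt{2614 - \left(-144 + 181937195\right)} = \sqrt{2614 - 181937051} = \sqrt{-181934437} = i \sqrt{181934437}$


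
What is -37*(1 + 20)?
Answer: -777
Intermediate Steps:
-37*(1 + 20) = -37*21 = -777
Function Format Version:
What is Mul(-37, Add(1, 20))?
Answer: -777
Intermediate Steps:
Mul(-37, Add(1, 20)) = Mul(-37, 21) = -777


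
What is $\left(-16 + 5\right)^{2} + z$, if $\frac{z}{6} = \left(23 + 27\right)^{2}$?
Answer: $15121$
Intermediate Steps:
$z = 15000$ ($z = 6 \left(23 + 27\right)^{2} = 6 \cdot 50^{2} = 6 \cdot 2500 = 15000$)
$\left(-16 + 5\right)^{2} + z = \left(-16 + 5\right)^{2} + 15000 = \left(-11\right)^{2} + 15000 = 121 + 15000 = 15121$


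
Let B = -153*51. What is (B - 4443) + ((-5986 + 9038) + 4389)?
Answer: -4805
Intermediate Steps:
B = -7803
(B - 4443) + ((-5986 + 9038) + 4389) = (-7803 - 4443) + ((-5986 + 9038) + 4389) = -12246 + (3052 + 4389) = -12246 + 7441 = -4805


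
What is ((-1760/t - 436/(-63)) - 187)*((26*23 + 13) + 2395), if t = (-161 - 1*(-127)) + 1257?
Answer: -4671262210/8561 ≈ -5.4564e+5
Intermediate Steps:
t = 1223 (t = (-161 + 127) + 1257 = -34 + 1257 = 1223)
((-1760/t - 436/(-63)) - 187)*((26*23 + 13) + 2395) = ((-1760/1223 - 436/(-63)) - 187)*((26*23 + 13) + 2395) = ((-1760*1/1223 - 436*(-1/63)) - 187)*((598 + 13) + 2395) = ((-1760/1223 + 436/63) - 187)*(611 + 2395) = (422348/77049 - 187)*3006 = -13985815/77049*3006 = -4671262210/8561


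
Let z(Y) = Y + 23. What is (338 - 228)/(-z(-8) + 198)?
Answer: 110/183 ≈ 0.60109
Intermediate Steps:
z(Y) = 23 + Y
(338 - 228)/(-z(-8) + 198) = (338 - 228)/(-(23 - 8) + 198) = 110/(-1*15 + 198) = 110/(-15 + 198) = 110/183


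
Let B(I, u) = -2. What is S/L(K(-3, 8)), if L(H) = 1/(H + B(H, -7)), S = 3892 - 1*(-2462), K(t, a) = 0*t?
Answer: -12708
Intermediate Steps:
K(t, a) = 0
S = 6354 (S = 3892 + 2462 = 6354)
L(H) = 1/(-2 + H) (L(H) = 1/(H - 2) = 1/(-2 + H))
S/L(K(-3, 8)) = 6354/(1/(-2 + 0)) = 6354/(1/(-2)) = 6354/(-1/2) = 6354*(-2) = -12708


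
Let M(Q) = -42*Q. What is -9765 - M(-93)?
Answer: -13671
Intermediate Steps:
-9765 - M(-93) = -9765 - (-42)*(-93) = -9765 - 1*3906 = -9765 - 3906 = -13671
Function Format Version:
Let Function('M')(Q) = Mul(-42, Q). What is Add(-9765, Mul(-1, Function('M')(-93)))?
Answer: -13671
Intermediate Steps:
Add(-9765, Mul(-1, Function('M')(-93))) = Add(-9765, Mul(-1, Mul(-42, -93))) = Add(-9765, Mul(-1, 3906)) = Add(-9765, -3906) = -13671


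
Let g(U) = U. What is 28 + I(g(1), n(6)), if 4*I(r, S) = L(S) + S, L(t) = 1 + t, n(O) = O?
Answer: 125/4 ≈ 31.250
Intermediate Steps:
I(r, S) = ¼ + S/2 (I(r, S) = ((1 + S) + S)/4 = (1 + 2*S)/4 = ¼ + S/2)
28 + I(g(1), n(6)) = 28 + (¼ + (½)*6) = 28 + (¼ + 3) = 28 + 13/4 = 125/4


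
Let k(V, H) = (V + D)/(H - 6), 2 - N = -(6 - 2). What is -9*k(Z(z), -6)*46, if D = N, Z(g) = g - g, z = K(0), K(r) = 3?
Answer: 207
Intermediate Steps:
z = 3
Z(g) = 0
N = 6 (N = 2 - (-1)*(6 - 2) = 2 - (-1)*4 = 2 - 1*(-4) = 2 + 4 = 6)
D = 6
k(V, H) = (6 + V)/(-6 + H) (k(V, H) = (V + 6)/(H - 6) = (6 + V)/(-6 + H))
-9*k(Z(z), -6)*46 = -9*(6 + 0)/(-6 - 6)*46 = -9*6/(-12)*46 = -(-3)*6/4*46 = -9*(-1/2)*46 = (9/2)*46 = 207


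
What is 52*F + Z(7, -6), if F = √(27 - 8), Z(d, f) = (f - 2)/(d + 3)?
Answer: -⅘ + 52*√19 ≈ 225.86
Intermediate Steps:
Z(d, f) = (-2 + f)/(3 + d)
F = √19 ≈ 4.3589
52*F + Z(7, -6) = 52*√19 + (-2 - 6)/(3 + 7) = 52*√19 - 8/10 = 52*√19 + (⅒)*(-8) = 52*√19 - ⅘ = -⅘ + 52*√19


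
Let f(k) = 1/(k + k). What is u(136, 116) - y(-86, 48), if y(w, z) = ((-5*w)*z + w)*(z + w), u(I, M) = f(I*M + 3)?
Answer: 24648439017/31558 ≈ 7.8105e+5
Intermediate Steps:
f(k) = 1/(2*k)
u(I, M) = 1/(2*(3 + I*M)) (u(I, M) = 1/(2*(I*M + 3)) = 1/(2*(3 + I*M)))
y(w, z) = (w + z)*(w - 5*w*z) (y(w, z) = (-5*w*z + w)*(w + z) = (w - 5*w*z)*(w + z) = (w + z)*(w - 5*w*z))
u(136, 116) - y(-86, 48) = 1/(2*(3 + 136*116)) - (-86)*(-86 + 48 - 5*48² - 5*(-86)*48) = 1/(2*(3 + 15776)) - (-86)*(-86 + 48 - 5*2304 + 20640) = (½)/15779 - (-86)*(-86 + 48 - 11520 + 20640) = (½)*(1/15779) - (-86)*9082 = 1/31558 - 1*(-781052) = 1/31558 + 781052 = 24648439017/31558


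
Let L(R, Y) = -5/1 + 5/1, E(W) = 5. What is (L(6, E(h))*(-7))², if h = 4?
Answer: 0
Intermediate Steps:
L(R, Y) = 0 (L(R, Y) = -5*1 + 5*1 = -5 + 5 = 0)
(L(6, E(h))*(-7))² = (0*(-7))² = 0² = 0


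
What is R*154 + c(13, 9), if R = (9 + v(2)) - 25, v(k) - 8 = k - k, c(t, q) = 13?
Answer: -1219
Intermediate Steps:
v(k) = 8 (v(k) = 8 + (k - k) = 8 + 0 = 8)
R = -8 (R = (9 + 8) - 25 = 17 - 25 = -8)
R*154 + c(13, 9) = -8*154 + 13 = -1232 + 13 = -1219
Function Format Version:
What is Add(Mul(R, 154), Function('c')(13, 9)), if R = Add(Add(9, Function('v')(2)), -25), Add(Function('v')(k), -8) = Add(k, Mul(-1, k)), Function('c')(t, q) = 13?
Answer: -1219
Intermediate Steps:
Function('v')(k) = 8 (Function('v')(k) = Add(8, Add(k, Mul(-1, k))) = Add(8, 0) = 8)
R = -8 (R = Add(Add(9, 8), -25) = Add(17, -25) = -8)
Add(Mul(R, 154), Function('c')(13, 9)) = Add(Mul(-8, 154), 13) = Add(-1232, 13) = -1219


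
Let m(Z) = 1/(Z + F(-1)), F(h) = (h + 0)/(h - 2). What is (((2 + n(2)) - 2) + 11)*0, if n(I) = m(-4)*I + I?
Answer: 0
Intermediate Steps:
F(h) = h/(-2 + h)
m(Z) = 1/(1/3 + Z) (m(Z) = 1/(Z - 1/(-2 - 1)) = 1/(Z - 1/(-3)) = 1/(Z - 1*(-1/3)) = 1/(Z + 1/3) = 1/(1/3 + Z))
n(I) = 8*I/11 (n(I) = (3/(1 + 3*(-4)))*I + I = (3/(1 - 12))*I + I = (3/(-11))*I + I = (3*(-1/11))*I + I = -3*I/11 + I = 8*I/11)
(((2 + n(2)) - 2) + 11)*0 = (((2 + (8/11)*2) - 2) + 11)*0 = (((2 + 16/11) - 2) + 11)*0 = ((38/11 - 2) + 11)*0 = (16/11 + 11)*0 = (137/11)*0 = 0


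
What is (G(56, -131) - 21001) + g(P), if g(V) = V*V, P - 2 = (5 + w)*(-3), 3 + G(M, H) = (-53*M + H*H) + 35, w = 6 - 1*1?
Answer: -5992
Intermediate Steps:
w = 5 (w = 6 - 1 = 5)
G(M, H) = 32 + H² - 53*M (G(M, H) = -3 + ((-53*M + H*H) + 35) = -3 + ((-53*M + H²) + 35) = -3 + ((H² - 53*M) + 35) = -3 + (35 + H² - 53*M) = 32 + H² - 53*M)
P = -28 (P = 2 + (5 + 5)*(-3) = 2 + 10*(-3) = 2 - 30 = -28)
g(V) = V²
(G(56, -131) - 21001) + g(P) = ((32 + (-131)² - 53*56) - 21001) + (-28)² = ((32 + 17161 - 2968) - 21001) + 784 = (14225 - 21001) + 784 = -6776 + 784 = -5992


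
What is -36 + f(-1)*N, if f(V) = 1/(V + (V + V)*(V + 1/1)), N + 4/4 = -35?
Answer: 0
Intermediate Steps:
N = -36 (N = -1 - 35 = -36)
f(V) = 1/(V + 2*V*(1 + V)) (f(V) = 1/(V + (2*V)*(V + 1)) = 1/(V + (2*V)*(1 + V)) = 1/(V + 2*V*(1 + V)))
-36 + f(-1)*N = -36 + (1/((-1)*(3 + 2*(-1))))*(-36) = -36 - 1/(3 - 2)*(-36) = -36 - 1/1*(-36) = -36 - 1*1*(-36) = -36 - 1*(-36) = -36 + 36 = 0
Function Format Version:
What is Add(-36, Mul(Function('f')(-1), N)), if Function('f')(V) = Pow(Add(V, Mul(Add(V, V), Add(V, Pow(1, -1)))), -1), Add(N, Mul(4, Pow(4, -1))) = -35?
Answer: 0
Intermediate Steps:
N = -36 (N = Add(-1, -35) = -36)
Function('f')(V) = Pow(Add(V, Mul(2, V, Add(1, V))), -1) (Function('f')(V) = Pow(Add(V, Mul(Mul(2, V), Add(V, 1))), -1) = Pow(Add(V, Mul(Mul(2, V), Add(1, V))), -1) = Pow(Add(V, Mul(2, V, Add(1, V))), -1))
Add(-36, Mul(Function('f')(-1), N)) = Add(-36, Mul(Mul(Pow(-1, -1), Pow(Add(3, Mul(2, -1)), -1)), -36)) = Add(-36, Mul(Mul(-1, Pow(Add(3, -2), -1)), -36)) = Add(-36, Mul(Mul(-1, Pow(1, -1)), -36)) = Add(-36, Mul(Mul(-1, 1), -36)) = Add(-36, Mul(-1, -36)) = Add(-36, 36) = 0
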